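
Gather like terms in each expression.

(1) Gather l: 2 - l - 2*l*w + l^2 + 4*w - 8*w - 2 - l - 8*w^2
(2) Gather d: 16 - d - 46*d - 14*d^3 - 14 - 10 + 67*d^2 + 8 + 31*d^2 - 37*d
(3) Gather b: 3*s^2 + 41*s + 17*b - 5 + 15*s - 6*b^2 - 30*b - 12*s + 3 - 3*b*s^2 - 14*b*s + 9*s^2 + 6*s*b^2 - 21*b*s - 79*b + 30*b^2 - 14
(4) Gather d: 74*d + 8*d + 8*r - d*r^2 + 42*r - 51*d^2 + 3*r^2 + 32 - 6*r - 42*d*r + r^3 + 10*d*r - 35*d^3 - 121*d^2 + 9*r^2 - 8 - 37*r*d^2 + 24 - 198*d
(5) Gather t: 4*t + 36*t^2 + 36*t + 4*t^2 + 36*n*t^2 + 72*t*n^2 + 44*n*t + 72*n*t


(1) = l^2 + l*(-2*w - 2) - 8*w^2 - 4*w
(2) = -14*d^3 + 98*d^2 - 84*d
(3) = b^2*(6*s + 24) + b*(-3*s^2 - 35*s - 92) + 12*s^2 + 44*s - 16
(4) = -35*d^3 + d^2*(-37*r - 172) + d*(-r^2 - 32*r - 116) + r^3 + 12*r^2 + 44*r + 48
(5) = t^2*(36*n + 40) + t*(72*n^2 + 116*n + 40)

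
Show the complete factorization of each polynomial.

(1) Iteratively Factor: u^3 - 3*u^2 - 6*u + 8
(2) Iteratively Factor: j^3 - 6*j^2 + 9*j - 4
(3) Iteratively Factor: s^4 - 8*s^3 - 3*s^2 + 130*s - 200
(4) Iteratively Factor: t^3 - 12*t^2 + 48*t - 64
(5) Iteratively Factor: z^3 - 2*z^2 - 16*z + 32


(1) = (u - 4)*(u^2 + u - 2) = (u - 4)*(u + 2)*(u - 1)
(2) = (j - 1)*(j^2 - 5*j + 4) = (j - 1)^2*(j - 4)
(3) = (s + 4)*(s^3 - 12*s^2 + 45*s - 50) = (s - 5)*(s + 4)*(s^2 - 7*s + 10) = (s - 5)*(s - 2)*(s + 4)*(s - 5)
(4) = (t - 4)*(t^2 - 8*t + 16) = (t - 4)^2*(t - 4)
(5) = (z + 4)*(z^2 - 6*z + 8) = (z - 2)*(z + 4)*(z - 4)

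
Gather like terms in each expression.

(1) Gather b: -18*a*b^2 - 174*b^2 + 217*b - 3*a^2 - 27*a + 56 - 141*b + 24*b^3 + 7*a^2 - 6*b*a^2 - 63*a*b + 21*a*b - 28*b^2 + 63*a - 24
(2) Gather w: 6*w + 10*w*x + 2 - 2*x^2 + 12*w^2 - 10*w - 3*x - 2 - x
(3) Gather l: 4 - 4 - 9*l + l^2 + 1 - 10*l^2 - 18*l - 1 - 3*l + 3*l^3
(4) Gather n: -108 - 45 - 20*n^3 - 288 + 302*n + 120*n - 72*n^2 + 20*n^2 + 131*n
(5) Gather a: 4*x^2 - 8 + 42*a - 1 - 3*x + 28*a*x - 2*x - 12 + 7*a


(1) = 4*a^2 + 36*a + 24*b^3 + b^2*(-18*a - 202) + b*(-6*a^2 - 42*a + 76) + 32
(2) = 12*w^2 + w*(10*x - 4) - 2*x^2 - 4*x
(3) = 3*l^3 - 9*l^2 - 30*l
(4) = -20*n^3 - 52*n^2 + 553*n - 441
(5) = a*(28*x + 49) + 4*x^2 - 5*x - 21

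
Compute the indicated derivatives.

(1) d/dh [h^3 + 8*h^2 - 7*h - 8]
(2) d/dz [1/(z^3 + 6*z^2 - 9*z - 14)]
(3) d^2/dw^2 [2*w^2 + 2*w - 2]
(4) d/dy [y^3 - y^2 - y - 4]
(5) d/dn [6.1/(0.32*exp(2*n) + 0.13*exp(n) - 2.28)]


(1) = 3*h^2 + 16*h - 7
(2) = 3*(-z^2 - 4*z + 3)/(z^3 + 6*z^2 - 9*z - 14)^2
(3) = 4
(4) = 3*y^2 - 2*y - 1
(5) = (-3.904*exp(n) - 0.793)*exp(n)/(0.32*exp(2*n) + 0.13*exp(n) - 2.28)^2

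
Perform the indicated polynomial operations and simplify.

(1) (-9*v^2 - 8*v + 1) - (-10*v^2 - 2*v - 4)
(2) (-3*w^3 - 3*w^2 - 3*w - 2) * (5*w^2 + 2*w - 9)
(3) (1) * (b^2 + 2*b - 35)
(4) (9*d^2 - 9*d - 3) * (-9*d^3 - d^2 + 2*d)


(1) = v^2 - 6*v + 5
(2) = -15*w^5 - 21*w^4 + 6*w^3 + 11*w^2 + 23*w + 18
(3) = b^2 + 2*b - 35
(4) = -81*d^5 + 72*d^4 + 54*d^3 - 15*d^2 - 6*d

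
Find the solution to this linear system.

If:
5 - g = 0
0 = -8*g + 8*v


Then:
g = 5
v = 5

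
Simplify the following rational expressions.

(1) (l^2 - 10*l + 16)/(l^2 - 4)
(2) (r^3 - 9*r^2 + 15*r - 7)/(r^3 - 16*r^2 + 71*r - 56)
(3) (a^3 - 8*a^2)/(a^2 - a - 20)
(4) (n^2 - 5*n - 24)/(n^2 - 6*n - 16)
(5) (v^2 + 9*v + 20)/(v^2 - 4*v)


(1) = (l - 8)/(l + 2)
(2) = (r - 1)/(r - 8)
(3) = (a^3 - 8*a^2)/(a^2 - a - 20)
(4) = (n + 3)/(n + 2)
(5) = (v^2 + 9*v + 20)/(v^2 - 4*v)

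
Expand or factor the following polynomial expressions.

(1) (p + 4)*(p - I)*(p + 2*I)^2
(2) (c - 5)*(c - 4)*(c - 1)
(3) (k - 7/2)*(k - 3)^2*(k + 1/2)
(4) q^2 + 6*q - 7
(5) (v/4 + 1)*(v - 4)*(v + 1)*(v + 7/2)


(1) = p^4 + 4*p^3 + 3*I*p^3 + 12*I*p^2 + 4*I*p + 16*I
(2) = c^3 - 10*c^2 + 29*c - 20
(3) = k^4 - 9*k^3 + 101*k^2/4 - 33*k/2 - 63/4
(4) = (q - 1)*(q + 7)
(5) = v^4/4 + 9*v^3/8 - 25*v^2/8 - 18*v - 14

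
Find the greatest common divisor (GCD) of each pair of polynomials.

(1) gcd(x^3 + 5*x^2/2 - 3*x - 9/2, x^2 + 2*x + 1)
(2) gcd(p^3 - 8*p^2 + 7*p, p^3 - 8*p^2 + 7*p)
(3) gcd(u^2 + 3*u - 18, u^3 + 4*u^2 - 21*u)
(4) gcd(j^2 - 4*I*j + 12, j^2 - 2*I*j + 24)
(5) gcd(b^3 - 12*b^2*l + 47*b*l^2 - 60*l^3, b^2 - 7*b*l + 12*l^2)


(1) = x + 1
(2) = gcd(p*(p - 7)*(p - 1), p*(p - 7)*(p - 1)) = p^3 - 8*p^2 + 7*p
(3) = u - 3
(4) = j - 6*I
(5) = gcd((b - 5*l)*(b - 4*l)*(b - 3*l), (b - 4*l)*(b - 3*l)) = b^2 - 7*b*l + 12*l^2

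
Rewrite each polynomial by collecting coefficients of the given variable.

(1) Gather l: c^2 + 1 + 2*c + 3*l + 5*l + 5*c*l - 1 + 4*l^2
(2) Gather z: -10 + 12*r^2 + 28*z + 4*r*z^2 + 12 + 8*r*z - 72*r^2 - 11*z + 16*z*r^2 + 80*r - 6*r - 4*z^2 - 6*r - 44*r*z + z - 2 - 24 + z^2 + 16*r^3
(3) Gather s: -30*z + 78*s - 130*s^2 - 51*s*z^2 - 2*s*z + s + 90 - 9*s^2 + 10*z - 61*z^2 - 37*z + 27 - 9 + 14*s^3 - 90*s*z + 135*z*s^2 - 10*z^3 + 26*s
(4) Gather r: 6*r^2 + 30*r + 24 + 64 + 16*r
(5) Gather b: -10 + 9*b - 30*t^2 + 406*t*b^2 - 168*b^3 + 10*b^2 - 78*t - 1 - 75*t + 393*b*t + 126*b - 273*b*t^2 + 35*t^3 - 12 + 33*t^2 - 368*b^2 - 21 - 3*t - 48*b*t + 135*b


(1) = c^2 + 2*c + 4*l^2 + l*(5*c + 8)
(2) = 16*r^3 - 60*r^2 + 68*r + z^2*(4*r - 3) + z*(16*r^2 - 36*r + 18) - 24
(3) = 14*s^3 + s^2*(135*z - 139) + s*(-51*z^2 - 92*z + 105) - 10*z^3 - 61*z^2 - 57*z + 108
(4) = 6*r^2 + 46*r + 88
(5) = -168*b^3 + b^2*(406*t - 358) + b*(-273*t^2 + 345*t + 270) + 35*t^3 + 3*t^2 - 156*t - 44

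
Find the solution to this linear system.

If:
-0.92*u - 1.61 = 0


Then:
u = -1.75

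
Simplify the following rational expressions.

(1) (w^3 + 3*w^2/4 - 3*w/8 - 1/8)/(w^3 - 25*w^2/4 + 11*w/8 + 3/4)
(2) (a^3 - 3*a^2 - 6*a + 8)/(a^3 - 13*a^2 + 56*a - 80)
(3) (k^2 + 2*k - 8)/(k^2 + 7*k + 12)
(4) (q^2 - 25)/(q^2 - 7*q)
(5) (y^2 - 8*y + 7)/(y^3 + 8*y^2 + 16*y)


(1) = (w + 1)/(w - 6)
(2) = (a^2 + a - 2)/(a^2 - 9*a + 20)
(3) = (k - 2)/(k + 3)
(4) = (q^2 - 25)/(q^2 - 7*q)
(5) = (y^2 - 8*y + 7)/(y^3 + 8*y^2 + 16*y)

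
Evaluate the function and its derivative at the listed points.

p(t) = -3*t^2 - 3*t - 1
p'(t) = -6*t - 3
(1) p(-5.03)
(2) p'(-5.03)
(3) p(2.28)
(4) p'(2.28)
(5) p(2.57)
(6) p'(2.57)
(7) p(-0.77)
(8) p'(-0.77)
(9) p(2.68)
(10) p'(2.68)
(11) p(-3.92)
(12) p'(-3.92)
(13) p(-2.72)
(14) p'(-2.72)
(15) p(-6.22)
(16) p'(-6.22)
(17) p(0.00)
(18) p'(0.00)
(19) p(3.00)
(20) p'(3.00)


(1) = -61.81
(2) = 27.18
(3) = -23.44
(4) = -16.68
(5) = -28.52
(6) = -18.42
(7) = -0.47
(8) = 1.62
(9) = -30.59
(10) = -19.08
(11) = -35.34
(12) = 20.52
(13) = -15.04
(14) = 13.32
(15) = -98.41
(16) = 34.32
(17) = -1.00
(18) = -3.00
(19) = -37.00
(20) = -21.00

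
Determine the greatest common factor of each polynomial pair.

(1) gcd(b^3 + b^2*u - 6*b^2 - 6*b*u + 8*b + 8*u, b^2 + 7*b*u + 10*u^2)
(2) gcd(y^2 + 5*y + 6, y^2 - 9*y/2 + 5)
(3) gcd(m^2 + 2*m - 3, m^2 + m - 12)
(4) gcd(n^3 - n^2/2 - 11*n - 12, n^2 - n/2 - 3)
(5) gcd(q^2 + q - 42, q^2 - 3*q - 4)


(1) = 1
(2) = gcd((y + 2)*(y + 3), (y - 5/2)*(y - 2)) = 1
(3) = 1
(4) = n + 3/2
(5) = gcd((q - 6)*(q + 7), (q - 4)*(q + 1)) = 1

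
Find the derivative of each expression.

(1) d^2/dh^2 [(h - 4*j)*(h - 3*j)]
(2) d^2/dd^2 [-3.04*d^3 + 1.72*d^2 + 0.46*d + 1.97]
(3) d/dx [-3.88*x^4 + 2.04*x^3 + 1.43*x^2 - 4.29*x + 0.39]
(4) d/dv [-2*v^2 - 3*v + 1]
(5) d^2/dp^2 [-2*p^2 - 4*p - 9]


(1) = 2
(2) = 3.44 - 18.24*d
(3) = -15.52*x^3 + 6.12*x^2 + 2.86*x - 4.29
(4) = -4*v - 3
(5) = -4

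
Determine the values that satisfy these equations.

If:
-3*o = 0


Then:
o = 0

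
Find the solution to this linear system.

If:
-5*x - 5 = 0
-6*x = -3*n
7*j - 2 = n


Then:
j = 0
n = -2
x = -1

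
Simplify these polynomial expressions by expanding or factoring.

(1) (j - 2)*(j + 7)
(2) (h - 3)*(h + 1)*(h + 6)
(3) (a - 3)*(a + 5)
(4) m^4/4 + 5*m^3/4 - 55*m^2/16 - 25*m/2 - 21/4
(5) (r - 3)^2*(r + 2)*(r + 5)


(1) = j^2 + 5*j - 14
(2) = h^3 + 4*h^2 - 15*h - 18
(3) = a^2 + 2*a - 15
(4) = (m/4 + 1/2)*(m - 7/2)*(m + 1/2)*(m + 6)
(5) = r^4 + r^3 - 23*r^2 + 3*r + 90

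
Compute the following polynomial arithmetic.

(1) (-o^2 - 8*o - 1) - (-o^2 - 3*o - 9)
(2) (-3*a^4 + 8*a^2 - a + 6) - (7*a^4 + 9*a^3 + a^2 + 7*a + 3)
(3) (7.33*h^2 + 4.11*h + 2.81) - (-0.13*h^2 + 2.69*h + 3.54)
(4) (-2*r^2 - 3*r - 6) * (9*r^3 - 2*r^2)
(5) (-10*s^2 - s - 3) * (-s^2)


(1) = 8 - 5*o
(2) = -10*a^4 - 9*a^3 + 7*a^2 - 8*a + 3
(3) = 7.46*h^2 + 1.42*h - 0.73
(4) = -18*r^5 - 23*r^4 - 48*r^3 + 12*r^2
(5) = 10*s^4 + s^3 + 3*s^2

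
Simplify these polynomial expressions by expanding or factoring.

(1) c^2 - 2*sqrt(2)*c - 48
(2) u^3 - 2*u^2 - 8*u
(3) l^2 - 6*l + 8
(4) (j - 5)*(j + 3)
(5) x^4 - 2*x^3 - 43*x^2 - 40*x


(1) = (c - 6*sqrt(2))*(c + 4*sqrt(2))
(2) = u*(u - 4)*(u + 2)
(3) = (l - 4)*(l - 2)
(4) = j^2 - 2*j - 15
(5) = x*(x - 8)*(x + 1)*(x + 5)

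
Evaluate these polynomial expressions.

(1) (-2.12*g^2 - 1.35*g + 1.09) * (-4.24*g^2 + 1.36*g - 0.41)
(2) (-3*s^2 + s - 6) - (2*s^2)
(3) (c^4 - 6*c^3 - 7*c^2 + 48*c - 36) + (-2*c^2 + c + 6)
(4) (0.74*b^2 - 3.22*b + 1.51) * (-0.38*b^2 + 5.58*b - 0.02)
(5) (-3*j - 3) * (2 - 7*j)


(1) = 8.9888*g^4 + 2.8408*g^3 - 5.5884*g^2 + 2.0359*g - 0.4469
(2) = -5*s^2 + s - 6
(3) = c^4 - 6*c^3 - 9*c^2 + 49*c - 30
(4) = -0.2812*b^4 + 5.3528*b^3 - 18.5562*b^2 + 8.4902*b - 0.0302
(5) = 21*j^2 + 15*j - 6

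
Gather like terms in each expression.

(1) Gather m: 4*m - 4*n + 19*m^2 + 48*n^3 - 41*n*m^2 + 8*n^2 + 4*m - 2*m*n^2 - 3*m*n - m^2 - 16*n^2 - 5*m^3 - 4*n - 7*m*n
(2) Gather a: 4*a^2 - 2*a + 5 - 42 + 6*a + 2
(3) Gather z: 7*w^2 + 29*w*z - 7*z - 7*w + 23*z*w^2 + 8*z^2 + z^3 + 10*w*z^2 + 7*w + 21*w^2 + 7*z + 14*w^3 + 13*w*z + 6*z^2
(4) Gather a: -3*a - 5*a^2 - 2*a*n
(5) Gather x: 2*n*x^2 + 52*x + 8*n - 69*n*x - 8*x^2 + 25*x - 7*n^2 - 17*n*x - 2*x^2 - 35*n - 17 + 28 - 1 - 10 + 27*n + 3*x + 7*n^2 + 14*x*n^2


(1) = -5*m^3 + m^2*(18 - 41*n) + m*(-2*n^2 - 10*n + 8) + 48*n^3 - 8*n^2 - 8*n
(2) = 4*a^2 + 4*a - 35
(3) = 14*w^3 + 28*w^2 + z^3 + z^2*(10*w + 14) + z*(23*w^2 + 42*w)
(4) = -5*a^2 + a*(-2*n - 3)
(5) = x^2*(2*n - 10) + x*(14*n^2 - 86*n + 80)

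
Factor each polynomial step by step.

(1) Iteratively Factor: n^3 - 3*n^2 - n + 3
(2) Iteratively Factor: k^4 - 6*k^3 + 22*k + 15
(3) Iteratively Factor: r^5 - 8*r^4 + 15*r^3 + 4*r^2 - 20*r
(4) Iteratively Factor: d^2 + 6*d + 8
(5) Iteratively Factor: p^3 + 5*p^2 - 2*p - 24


(1) = (n - 1)*(n^2 - 2*n - 3) = (n - 1)*(n + 1)*(n - 3)
(2) = (k - 5)*(k^3 - k^2 - 5*k - 3) = (k - 5)*(k + 1)*(k^2 - 2*k - 3) = (k - 5)*(k + 1)^2*(k - 3)
(3) = (r - 2)*(r^4 - 6*r^3 + 3*r^2 + 10*r) = (r - 5)*(r - 2)*(r^3 - r^2 - 2*r) = (r - 5)*(r - 2)*(r + 1)*(r^2 - 2*r) = (r - 5)*(r - 2)^2*(r + 1)*(r)
(4) = (d + 2)*(d + 4)
(5) = (p - 2)*(p^2 + 7*p + 12) = (p - 2)*(p + 4)*(p + 3)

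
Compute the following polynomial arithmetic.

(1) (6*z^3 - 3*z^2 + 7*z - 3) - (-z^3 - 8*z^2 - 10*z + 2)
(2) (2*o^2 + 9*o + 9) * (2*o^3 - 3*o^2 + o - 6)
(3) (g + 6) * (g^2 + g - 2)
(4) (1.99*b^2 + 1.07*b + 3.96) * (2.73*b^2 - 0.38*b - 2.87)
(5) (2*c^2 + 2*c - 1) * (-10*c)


(1) = 7*z^3 + 5*z^2 + 17*z - 5
(2) = 4*o^5 + 12*o^4 - 7*o^3 - 30*o^2 - 45*o - 54
(3) = g^3 + 7*g^2 + 4*g - 12
(4) = 5.4327*b^4 + 2.1649*b^3 + 4.6929*b^2 - 4.5757*b - 11.3652
(5) = -20*c^3 - 20*c^2 + 10*c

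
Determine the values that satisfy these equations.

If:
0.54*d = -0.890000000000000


Then:
d = -1.65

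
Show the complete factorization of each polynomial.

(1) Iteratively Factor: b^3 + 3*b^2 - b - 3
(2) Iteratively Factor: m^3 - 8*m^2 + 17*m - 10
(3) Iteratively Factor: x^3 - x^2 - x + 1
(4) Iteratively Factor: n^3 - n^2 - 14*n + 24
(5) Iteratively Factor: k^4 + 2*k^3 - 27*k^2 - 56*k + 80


(1) = (b + 3)*(b^2 - 1) = (b - 1)*(b + 3)*(b + 1)
(2) = (m - 5)*(m^2 - 3*m + 2) = (m - 5)*(m - 2)*(m - 1)
(3) = (x - 1)*(x^2 - 1) = (x - 1)*(x + 1)*(x - 1)
(4) = (n + 4)*(n^2 - 5*n + 6) = (n - 2)*(n + 4)*(n - 3)
(5) = (k + 4)*(k^3 - 2*k^2 - 19*k + 20) = (k - 1)*(k + 4)*(k^2 - k - 20) = (k - 5)*(k - 1)*(k + 4)*(k + 4)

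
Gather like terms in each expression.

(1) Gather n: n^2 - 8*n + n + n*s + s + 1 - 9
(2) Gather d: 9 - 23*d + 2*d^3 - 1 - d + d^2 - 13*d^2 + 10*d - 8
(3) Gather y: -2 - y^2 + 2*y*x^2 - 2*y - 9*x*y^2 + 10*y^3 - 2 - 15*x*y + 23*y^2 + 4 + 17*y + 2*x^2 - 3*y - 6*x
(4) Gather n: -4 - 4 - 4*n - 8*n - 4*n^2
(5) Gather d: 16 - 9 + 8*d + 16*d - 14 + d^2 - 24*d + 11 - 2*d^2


(1) = n^2 + n*(s - 7) + s - 8
(2) = 2*d^3 - 12*d^2 - 14*d
(3) = 2*x^2 - 6*x + 10*y^3 + y^2*(22 - 9*x) + y*(2*x^2 - 15*x + 12)
(4) = -4*n^2 - 12*n - 8
(5) = 4 - d^2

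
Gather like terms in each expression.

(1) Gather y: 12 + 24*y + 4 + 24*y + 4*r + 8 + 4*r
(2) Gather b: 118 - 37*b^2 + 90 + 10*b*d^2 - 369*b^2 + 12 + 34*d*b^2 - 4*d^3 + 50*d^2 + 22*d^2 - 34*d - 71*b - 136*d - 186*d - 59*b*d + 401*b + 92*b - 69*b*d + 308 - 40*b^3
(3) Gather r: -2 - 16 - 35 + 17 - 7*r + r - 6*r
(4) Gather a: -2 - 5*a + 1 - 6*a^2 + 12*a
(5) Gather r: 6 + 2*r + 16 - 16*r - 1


(1) = 8*r + 48*y + 24
(2) = -40*b^3 + b^2*(34*d - 406) + b*(10*d^2 - 128*d + 422) - 4*d^3 + 72*d^2 - 356*d + 528
(3) = -12*r - 36
(4) = -6*a^2 + 7*a - 1
(5) = 21 - 14*r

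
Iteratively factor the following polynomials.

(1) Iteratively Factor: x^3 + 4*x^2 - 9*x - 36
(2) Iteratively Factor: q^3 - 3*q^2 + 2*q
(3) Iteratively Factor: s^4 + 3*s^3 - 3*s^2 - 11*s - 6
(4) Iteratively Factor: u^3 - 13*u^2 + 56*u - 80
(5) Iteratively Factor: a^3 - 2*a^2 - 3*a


(1) = (x - 3)*(x^2 + 7*x + 12) = (x - 3)*(x + 4)*(x + 3)
(2) = (q)*(q^2 - 3*q + 2) = q*(q - 2)*(q - 1)
(3) = (s + 1)*(s^3 + 2*s^2 - 5*s - 6) = (s - 2)*(s + 1)*(s^2 + 4*s + 3) = (s - 2)*(s + 1)^2*(s + 3)
(4) = (u - 5)*(u^2 - 8*u + 16) = (u - 5)*(u - 4)*(u - 4)
(5) = (a + 1)*(a^2 - 3*a) = (a - 3)*(a + 1)*(a)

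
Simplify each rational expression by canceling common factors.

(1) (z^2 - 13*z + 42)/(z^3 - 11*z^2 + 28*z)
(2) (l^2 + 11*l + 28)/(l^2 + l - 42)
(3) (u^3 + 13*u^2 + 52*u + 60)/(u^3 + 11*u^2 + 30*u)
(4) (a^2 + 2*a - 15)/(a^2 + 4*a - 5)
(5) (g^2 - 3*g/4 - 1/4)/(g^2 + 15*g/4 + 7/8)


(1) = (z - 6)/(z^2 - 4*z)
(2) = (l + 4)/(l - 6)
(3) = (u + 2)/u
(4) = (a - 3)/(a - 1)
(5) = (2*g - 2)/(2*g + 7)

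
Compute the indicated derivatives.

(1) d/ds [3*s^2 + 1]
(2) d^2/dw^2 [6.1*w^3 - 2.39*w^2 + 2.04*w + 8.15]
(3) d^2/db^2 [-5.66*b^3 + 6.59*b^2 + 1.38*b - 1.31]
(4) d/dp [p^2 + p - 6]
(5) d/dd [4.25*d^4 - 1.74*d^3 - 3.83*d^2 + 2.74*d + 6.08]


(1) = 6*s
(2) = 36.6*w - 4.78
(3) = 13.18 - 33.96*b
(4) = 2*p + 1
(5) = 17.0*d^3 - 5.22*d^2 - 7.66*d + 2.74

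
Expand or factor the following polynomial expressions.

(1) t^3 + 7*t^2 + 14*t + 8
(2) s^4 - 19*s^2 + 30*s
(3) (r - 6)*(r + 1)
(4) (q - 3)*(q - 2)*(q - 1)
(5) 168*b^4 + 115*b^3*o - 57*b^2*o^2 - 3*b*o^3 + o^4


(1) = (t + 1)*(t + 2)*(t + 4)
(2) = s*(s - 3)*(s - 2)*(s + 5)
(3) = r^2 - 5*r - 6
(4) = q^3 - 6*q^2 + 11*q - 6
(5) = (-8*b + o)*(-3*b + o)*(b + o)*(7*b + o)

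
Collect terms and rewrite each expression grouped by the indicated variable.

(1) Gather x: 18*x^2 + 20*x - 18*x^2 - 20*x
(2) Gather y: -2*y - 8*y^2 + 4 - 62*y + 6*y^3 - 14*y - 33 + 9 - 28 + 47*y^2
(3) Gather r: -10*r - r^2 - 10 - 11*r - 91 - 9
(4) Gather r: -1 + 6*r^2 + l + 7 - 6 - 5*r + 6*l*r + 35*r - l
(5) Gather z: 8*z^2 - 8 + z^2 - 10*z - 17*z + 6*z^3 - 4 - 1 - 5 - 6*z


(1) = 0
(2) = 6*y^3 + 39*y^2 - 78*y - 48
(3) = -r^2 - 21*r - 110
(4) = 6*r^2 + r*(6*l + 30)
(5) = 6*z^3 + 9*z^2 - 33*z - 18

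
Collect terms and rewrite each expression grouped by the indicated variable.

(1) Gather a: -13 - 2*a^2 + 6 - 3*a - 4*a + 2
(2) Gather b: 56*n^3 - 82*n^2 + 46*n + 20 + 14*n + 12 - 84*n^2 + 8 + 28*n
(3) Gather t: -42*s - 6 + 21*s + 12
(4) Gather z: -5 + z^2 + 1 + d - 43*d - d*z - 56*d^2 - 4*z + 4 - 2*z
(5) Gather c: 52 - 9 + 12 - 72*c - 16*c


(1) = -2*a^2 - 7*a - 5
(2) = 56*n^3 - 166*n^2 + 88*n + 40
(3) = 6 - 21*s
(4) = -56*d^2 - 42*d + z^2 + z*(-d - 6)
(5) = 55 - 88*c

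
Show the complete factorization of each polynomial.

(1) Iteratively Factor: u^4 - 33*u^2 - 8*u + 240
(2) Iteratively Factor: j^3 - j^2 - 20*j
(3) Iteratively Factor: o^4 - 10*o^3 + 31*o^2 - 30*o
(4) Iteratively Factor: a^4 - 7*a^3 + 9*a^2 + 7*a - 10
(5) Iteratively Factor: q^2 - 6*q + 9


(1) = (u + 4)*(u^3 - 4*u^2 - 17*u + 60) = (u - 3)*(u + 4)*(u^2 - u - 20) = (u - 5)*(u - 3)*(u + 4)*(u + 4)
(2) = (j + 4)*(j^2 - 5*j) = (j - 5)*(j + 4)*(j)
(3) = (o)*(o^3 - 10*o^2 + 31*o - 30) = o*(o - 3)*(o^2 - 7*o + 10) = o*(o - 3)*(o - 2)*(o - 5)
(4) = (a - 2)*(a^3 - 5*a^2 - a + 5) = (a - 2)*(a - 1)*(a^2 - 4*a - 5) = (a - 2)*(a - 1)*(a + 1)*(a - 5)
(5) = (q - 3)*(q - 3)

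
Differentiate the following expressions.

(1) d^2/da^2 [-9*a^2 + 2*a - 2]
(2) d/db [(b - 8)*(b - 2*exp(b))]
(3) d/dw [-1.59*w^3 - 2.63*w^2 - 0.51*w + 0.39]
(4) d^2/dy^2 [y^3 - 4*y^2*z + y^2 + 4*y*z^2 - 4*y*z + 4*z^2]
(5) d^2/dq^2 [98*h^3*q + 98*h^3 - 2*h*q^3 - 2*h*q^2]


(1) = -18
(2) = -2*b*exp(b) + 2*b + 14*exp(b) - 8
(3) = -4.77*w^2 - 5.26*w - 0.51
(4) = 6*y - 8*z + 2
(5) = 4*h*(-3*q - 1)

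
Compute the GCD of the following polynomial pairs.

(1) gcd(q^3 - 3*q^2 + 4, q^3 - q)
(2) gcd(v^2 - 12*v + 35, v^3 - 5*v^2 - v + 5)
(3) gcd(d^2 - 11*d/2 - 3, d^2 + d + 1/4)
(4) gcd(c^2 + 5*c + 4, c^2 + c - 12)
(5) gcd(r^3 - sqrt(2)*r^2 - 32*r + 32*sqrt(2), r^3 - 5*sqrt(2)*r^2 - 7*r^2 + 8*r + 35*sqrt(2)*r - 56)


(1) = gcd((q - 2)^2*(q + 1), q*(q - 1)*(q + 1)) = q + 1
(2) = gcd((v - 7)*(v - 5), (v - 5)*(v - 1)*(v + 1)) = v - 5
(3) = d + 1/2
(4) = gcd((c + 1)*(c + 4), (c - 3)*(c + 4)) = c + 4
(5) = r^2 - 5*sqrt(2)*r + 8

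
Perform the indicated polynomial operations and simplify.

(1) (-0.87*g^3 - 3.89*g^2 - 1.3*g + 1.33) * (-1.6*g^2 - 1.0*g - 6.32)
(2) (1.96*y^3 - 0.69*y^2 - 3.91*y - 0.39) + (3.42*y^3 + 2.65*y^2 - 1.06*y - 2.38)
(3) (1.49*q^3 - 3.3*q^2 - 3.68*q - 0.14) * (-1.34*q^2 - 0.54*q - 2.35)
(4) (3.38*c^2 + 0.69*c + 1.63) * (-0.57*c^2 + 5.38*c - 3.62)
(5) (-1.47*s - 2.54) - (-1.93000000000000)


(1) = 1.392*g^5 + 7.094*g^4 + 11.4684*g^3 + 23.7568*g^2 + 6.886*g - 8.4056
(2) = 5.38*y^3 + 1.96*y^2 - 4.97*y - 2.77
(3) = -1.9966*q^5 + 3.6174*q^4 + 3.2117*q^3 + 9.9298*q^2 + 8.7236*q + 0.329
(4) = -1.9266*c^4 + 17.7911*c^3 - 9.4525*c^2 + 6.2716*c - 5.9006
(5) = -1.47*s - 0.61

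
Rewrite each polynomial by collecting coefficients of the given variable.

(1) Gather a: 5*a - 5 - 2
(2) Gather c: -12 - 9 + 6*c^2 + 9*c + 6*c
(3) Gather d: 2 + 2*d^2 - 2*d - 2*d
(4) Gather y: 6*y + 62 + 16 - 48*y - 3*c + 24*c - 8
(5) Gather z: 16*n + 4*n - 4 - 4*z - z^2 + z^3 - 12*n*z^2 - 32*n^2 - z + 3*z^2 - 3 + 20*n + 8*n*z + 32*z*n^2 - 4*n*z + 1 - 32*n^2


(1) = 5*a - 7
(2) = 6*c^2 + 15*c - 21
(3) = 2*d^2 - 4*d + 2
(4) = 21*c - 42*y + 70
(5) = -64*n^2 + 40*n + z^3 + z^2*(2 - 12*n) + z*(32*n^2 + 4*n - 5) - 6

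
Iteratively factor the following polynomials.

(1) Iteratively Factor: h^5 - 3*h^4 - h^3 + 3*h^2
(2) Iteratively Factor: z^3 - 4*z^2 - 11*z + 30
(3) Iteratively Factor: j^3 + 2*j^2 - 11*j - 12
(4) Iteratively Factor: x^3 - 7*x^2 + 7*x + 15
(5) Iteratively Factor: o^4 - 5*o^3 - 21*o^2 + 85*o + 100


(1) = (h + 1)*(h^4 - 4*h^3 + 3*h^2) = (h - 1)*(h + 1)*(h^3 - 3*h^2) = (h - 3)*(h - 1)*(h + 1)*(h^2) = h*(h - 3)*(h - 1)*(h + 1)*(h)
(2) = (z - 5)*(z^2 + z - 6) = (z - 5)*(z - 2)*(z + 3)
(3) = (j + 1)*(j^2 + j - 12) = (j - 3)*(j + 1)*(j + 4)
(4) = (x - 3)*(x^2 - 4*x - 5) = (x - 5)*(x - 3)*(x + 1)
(5) = (o - 5)*(o^3 - 21*o - 20) = (o - 5)^2*(o^2 + 5*o + 4) = (o - 5)^2*(o + 4)*(o + 1)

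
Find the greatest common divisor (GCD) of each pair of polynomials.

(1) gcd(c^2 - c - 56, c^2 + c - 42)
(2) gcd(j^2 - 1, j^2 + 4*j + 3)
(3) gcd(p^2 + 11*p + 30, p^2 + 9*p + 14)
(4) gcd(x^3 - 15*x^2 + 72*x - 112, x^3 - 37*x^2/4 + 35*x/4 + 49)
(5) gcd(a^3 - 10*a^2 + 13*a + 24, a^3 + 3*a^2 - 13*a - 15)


(1) = c + 7
(2) = gcd((j - 1)*(j + 1), (j + 1)*(j + 3)) = j + 1
(3) = gcd((p + 5)*(p + 6), (p + 2)*(p + 7)) = 1
(4) = gcd((x - 7)*(x - 4)^2, (x - 7)*(x - 4)*(x + 7/4)) = x^2 - 11*x + 28
(5) = gcd((a - 8)*(a - 3)*(a + 1), (a - 3)*(a + 1)*(a + 5)) = a^2 - 2*a - 3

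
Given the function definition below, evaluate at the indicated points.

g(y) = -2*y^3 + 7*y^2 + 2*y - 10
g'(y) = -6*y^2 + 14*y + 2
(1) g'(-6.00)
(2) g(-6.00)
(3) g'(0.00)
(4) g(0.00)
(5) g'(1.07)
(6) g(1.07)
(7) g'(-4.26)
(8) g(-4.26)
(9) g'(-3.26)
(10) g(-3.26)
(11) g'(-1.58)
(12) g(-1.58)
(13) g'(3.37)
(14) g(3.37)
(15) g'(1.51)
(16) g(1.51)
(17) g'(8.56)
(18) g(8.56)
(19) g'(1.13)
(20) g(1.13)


(1) = -298.00
(2) = 662.00
(3) = 2.00
(4) = -10.00
(5) = 10.11
(6) = -2.30
(7) = -166.53
(8) = 263.13
(9) = -107.41
(10) = 127.17
(11) = -35.10
(12) = 12.20
(13) = -18.96
(14) = -0.31
(15) = 9.46
(16) = 2.09
(17) = -317.80
(18) = -734.41
(19) = 10.16
(20) = -1.69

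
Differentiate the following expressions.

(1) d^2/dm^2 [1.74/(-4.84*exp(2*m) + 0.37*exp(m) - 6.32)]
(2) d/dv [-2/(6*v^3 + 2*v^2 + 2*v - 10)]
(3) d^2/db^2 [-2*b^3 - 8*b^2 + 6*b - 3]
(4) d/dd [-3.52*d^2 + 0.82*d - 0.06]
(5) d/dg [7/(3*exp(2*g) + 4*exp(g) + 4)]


(1) = (-1.74*(9.68*exp(m) - 0.37)*(19.36*exp(m) - 0.74)*exp(m) + (33.6864*exp(m) - 0.6438)*(4.84*exp(2*m) - 0.37*exp(m) + 6.32))*exp(m)/(4.84*exp(2*m) - 0.37*exp(m) + 6.32)^3
(2) = (9*v^2 + 2*v + 1)/(3*v^3 + v^2 + v - 5)^2
(3) = -12*b - 16
(4) = 0.82 - 7.04*d
(5) = (-42*exp(g) - 28)*exp(g)/(3*exp(2*g) + 4*exp(g) + 4)^2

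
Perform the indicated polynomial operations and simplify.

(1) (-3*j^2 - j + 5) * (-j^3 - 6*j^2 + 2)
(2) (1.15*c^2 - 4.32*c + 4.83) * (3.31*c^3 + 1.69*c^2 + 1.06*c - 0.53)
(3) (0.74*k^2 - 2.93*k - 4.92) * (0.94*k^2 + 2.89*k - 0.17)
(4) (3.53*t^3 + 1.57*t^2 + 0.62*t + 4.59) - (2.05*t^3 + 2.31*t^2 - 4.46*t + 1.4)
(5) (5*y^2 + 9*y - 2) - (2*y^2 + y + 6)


(1) = 3*j^5 + 19*j^4 + j^3 - 36*j^2 - 2*j + 10
(2) = 3.8065*c^5 - 12.3557*c^4 + 9.9055*c^3 + 2.974*c^2 + 7.4094*c - 2.5599
(3) = 0.6956*k^4 - 0.6156*k^3 - 13.2183*k^2 - 13.7207*k + 0.8364
(4) = 1.48*t^3 - 0.74*t^2 + 5.08*t + 3.19
(5) = 3*y^2 + 8*y - 8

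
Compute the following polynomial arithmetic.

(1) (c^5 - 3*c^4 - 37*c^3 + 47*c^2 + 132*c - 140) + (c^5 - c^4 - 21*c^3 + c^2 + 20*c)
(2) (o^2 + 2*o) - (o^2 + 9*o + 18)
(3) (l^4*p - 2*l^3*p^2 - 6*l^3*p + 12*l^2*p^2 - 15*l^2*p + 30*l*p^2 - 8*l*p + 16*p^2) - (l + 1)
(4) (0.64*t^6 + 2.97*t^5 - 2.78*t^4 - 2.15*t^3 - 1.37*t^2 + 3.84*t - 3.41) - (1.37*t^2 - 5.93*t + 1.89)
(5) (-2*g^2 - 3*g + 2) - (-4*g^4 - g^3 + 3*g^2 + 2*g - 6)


(1) = 2*c^5 - 4*c^4 - 58*c^3 + 48*c^2 + 152*c - 140
(2) = -7*o - 18
(3) = l^4*p - 2*l^3*p^2 - 6*l^3*p + 12*l^2*p^2 - 15*l^2*p + 30*l*p^2 - 8*l*p - l + 16*p^2 - 1
(4) = 0.64*t^6 + 2.97*t^5 - 2.78*t^4 - 2.15*t^3 - 2.74*t^2 + 9.77*t - 5.3
(5) = 4*g^4 + g^3 - 5*g^2 - 5*g + 8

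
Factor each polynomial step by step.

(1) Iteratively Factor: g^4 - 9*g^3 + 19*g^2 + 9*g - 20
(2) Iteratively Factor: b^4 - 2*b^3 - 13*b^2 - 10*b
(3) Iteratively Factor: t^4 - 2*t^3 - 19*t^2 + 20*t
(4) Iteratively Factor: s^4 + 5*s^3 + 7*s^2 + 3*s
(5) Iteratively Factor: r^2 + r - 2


(1) = (g - 1)*(g^3 - 8*g^2 + 11*g + 20) = (g - 5)*(g - 1)*(g^2 - 3*g - 4) = (g - 5)*(g - 1)*(g + 1)*(g - 4)
(2) = (b)*(b^3 - 2*b^2 - 13*b - 10) = b*(b + 2)*(b^2 - 4*b - 5) = b*(b + 1)*(b + 2)*(b - 5)
(3) = (t)*(t^3 - 2*t^2 - 19*t + 20) = t*(t + 4)*(t^2 - 6*t + 5) = t*(t - 5)*(t + 4)*(t - 1)
(4) = (s + 3)*(s^3 + 2*s^2 + s) = (s + 1)*(s + 3)*(s^2 + s) = s*(s + 1)*(s + 3)*(s + 1)
(5) = (r - 1)*(r + 2)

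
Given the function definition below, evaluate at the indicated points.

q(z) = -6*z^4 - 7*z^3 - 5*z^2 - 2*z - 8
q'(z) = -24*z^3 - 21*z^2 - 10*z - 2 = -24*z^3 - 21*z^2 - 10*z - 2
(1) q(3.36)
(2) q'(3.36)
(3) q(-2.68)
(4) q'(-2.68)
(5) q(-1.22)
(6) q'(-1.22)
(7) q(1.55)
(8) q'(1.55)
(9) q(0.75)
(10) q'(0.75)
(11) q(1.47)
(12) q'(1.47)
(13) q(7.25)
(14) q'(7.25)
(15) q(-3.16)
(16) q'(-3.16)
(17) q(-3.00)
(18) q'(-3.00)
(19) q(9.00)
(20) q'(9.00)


(1) = -1101.43
(2) = -1183.07
(3) = -213.33
(4) = 335.94
(5) = -13.58
(6) = 22.52
(7) = -83.81
(8) = -157.33
(9) = -17.16
(10) = -31.44
(11) = -72.00
(12) = -138.32
(13) = -19529.76
(14) = -10324.19
(15) = -429.00
(16) = 577.21
(17) = -344.00
(18) = 487.00
(19) = -44900.00
(20) = -19289.00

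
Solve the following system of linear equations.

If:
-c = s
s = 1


Then:
c = -1
s = 1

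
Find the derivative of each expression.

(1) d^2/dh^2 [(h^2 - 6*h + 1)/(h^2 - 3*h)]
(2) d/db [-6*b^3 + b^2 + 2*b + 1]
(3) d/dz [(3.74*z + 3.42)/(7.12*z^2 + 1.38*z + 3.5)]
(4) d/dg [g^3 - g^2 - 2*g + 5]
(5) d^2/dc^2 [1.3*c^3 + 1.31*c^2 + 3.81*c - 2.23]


(1) = 6*(-h^3 + h^2 - 3*h + 3)/(h^3*(h^3 - 9*h^2 + 27*h - 27))
(2) = -18*b^2 + 2*b + 2
(3) = (-26.6288*z^2 - 48.7008*z + 8.3704)/(50.6944*z^4 + 19.6512*z^3 + 51.7444*z^2 + 9.66*z + 12.25)
(4) = 3*g^2 - 2*g - 2
(5) = 7.8*c + 2.62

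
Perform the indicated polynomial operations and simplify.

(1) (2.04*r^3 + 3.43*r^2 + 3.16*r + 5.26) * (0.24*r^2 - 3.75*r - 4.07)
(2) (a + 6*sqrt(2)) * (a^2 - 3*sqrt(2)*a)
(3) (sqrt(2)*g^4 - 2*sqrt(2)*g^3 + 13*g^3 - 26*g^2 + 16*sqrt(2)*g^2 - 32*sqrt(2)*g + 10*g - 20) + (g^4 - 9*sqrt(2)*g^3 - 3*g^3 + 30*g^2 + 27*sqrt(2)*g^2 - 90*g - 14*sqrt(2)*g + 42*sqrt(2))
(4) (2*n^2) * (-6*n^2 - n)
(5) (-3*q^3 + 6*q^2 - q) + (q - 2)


(1) = 0.4896*r^5 - 6.8268*r^4 - 20.4069*r^3 - 24.5477*r^2 - 32.5862*r - 21.4082
(2) = a^3 + 3*sqrt(2)*a^2 - 36*a
(3) = g^4 + sqrt(2)*g^4 - 11*sqrt(2)*g^3 + 10*g^3 + 4*g^2 + 43*sqrt(2)*g^2 - 80*g - 46*sqrt(2)*g - 20 + 42*sqrt(2)
(4) = -12*n^4 - 2*n^3
(5) = -3*q^3 + 6*q^2 - 2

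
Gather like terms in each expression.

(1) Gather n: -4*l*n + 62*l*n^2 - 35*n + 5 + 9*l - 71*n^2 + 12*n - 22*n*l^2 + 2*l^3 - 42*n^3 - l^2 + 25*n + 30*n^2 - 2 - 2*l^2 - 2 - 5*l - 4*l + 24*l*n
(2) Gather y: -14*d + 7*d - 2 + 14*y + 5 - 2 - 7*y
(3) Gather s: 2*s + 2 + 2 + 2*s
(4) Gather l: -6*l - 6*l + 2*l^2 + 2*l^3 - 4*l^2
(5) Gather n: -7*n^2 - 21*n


(1) = 2*l^3 - 3*l^2 - 42*n^3 + n^2*(62*l - 41) + n*(-22*l^2 + 20*l + 2) + 1
(2) = -7*d + 7*y + 1
(3) = 4*s + 4
(4) = 2*l^3 - 2*l^2 - 12*l
(5) = -7*n^2 - 21*n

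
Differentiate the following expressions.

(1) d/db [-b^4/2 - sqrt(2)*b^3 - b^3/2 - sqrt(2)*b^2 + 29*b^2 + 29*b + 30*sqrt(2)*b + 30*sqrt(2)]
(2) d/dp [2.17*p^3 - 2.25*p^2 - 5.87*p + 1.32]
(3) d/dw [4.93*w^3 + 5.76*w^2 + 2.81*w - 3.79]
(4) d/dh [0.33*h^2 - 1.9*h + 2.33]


(1) = -2*b^3 - 3*sqrt(2)*b^2 - 3*b^2/2 - 2*sqrt(2)*b + 58*b + 29 + 30*sqrt(2)
(2) = 6.51*p^2 - 4.5*p - 5.87
(3) = 14.79*w^2 + 11.52*w + 2.81
(4) = 0.66*h - 1.9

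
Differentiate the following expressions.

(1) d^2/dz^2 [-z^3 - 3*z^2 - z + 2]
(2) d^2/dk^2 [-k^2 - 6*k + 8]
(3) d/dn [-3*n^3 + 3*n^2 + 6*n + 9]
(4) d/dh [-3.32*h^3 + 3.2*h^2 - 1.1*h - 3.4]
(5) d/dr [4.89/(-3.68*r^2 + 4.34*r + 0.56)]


(1) = -6*z - 6
(2) = -2
(3) = -9*n^2 + 6*n + 6
(4) = -9.96*h^2 + 6.4*h - 1.1
(5) = (35.9904*r - 21.2226)/(-3.68*r^2 + 4.34*r + 0.56)^2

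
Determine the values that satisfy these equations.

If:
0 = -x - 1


Then:
x = -1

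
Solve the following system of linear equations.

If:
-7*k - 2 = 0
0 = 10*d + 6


Then:
d = -3/5
k = -2/7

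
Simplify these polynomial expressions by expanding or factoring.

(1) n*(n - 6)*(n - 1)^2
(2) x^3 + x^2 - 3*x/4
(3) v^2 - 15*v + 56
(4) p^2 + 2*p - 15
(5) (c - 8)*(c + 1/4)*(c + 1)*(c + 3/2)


(1) = n^4 - 8*n^3 + 13*n^2 - 6*n
(2) = x*(x - 1/2)*(x + 3/2)
(3) = (v - 8)*(v - 7)
(4) = (p - 3)*(p + 5)
(5) = c^4 - 21*c^3/4 - 159*c^2/8 - 133*c/8 - 3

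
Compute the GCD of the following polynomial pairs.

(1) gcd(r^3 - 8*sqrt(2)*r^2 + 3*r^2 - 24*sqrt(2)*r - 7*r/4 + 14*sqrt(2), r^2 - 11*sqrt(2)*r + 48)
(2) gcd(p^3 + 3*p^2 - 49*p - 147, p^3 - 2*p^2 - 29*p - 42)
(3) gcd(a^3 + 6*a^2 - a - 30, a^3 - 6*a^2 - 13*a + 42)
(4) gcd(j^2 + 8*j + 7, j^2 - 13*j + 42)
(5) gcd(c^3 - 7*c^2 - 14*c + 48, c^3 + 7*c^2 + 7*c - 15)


(1) = gcd((r - 1/2)*(r + 7/2)*(r - 8*sqrt(2)), (r - 8*sqrt(2))*(r - 3*sqrt(2))) = r - 8*sqrt(2)
(2) = p^2 - 4*p - 21
(3) = gcd((a - 2)*(a + 3)*(a + 5), (a - 7)*(a - 2)*(a + 3)) = a^2 + a - 6
(4) = gcd((j + 1)*(j + 7), (j - 7)*(j - 6)) = 1
(5) = gcd((c - 8)*(c - 2)*(c + 3), (c - 1)*(c + 3)*(c + 5)) = c + 3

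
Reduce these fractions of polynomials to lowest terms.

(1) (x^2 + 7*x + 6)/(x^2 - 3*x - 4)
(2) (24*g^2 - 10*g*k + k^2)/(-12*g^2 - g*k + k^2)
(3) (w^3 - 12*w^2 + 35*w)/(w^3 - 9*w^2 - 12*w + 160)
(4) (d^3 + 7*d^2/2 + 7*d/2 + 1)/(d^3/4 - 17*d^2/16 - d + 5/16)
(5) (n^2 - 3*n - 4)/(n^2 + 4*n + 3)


(1) = (x + 6)/(x - 4)
(2) = (-6*g + k)/(3*g + k)
(3) = (w^2 - 7*w)/(w^2 - 4*w - 32)
(4) = (16*d^2 + 40*d + 16)/(4*d^2 - 21*d + 5)
(5) = (n - 4)/(n + 3)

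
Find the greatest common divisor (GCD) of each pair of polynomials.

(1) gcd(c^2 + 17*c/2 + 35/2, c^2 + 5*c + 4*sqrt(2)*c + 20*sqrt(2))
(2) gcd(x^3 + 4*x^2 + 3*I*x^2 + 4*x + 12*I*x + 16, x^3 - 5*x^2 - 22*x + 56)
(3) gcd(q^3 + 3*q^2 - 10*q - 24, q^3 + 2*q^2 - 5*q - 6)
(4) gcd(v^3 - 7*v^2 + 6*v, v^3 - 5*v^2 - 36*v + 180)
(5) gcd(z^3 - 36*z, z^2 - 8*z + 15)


(1) = gcd((c + 7/2)*(c + 5), (c + 5)*(c + 4*sqrt(2))) = c + 5
(2) = gcd((x + 4)*(x - I)*(x + 4*I), (x - 7)*(x - 2)*(x + 4)) = x + 4
(3) = gcd((q - 3)*(q + 2)*(q + 4), (q - 2)*(q + 1)*(q + 3)) = 1
(4) = gcd(v*(v - 6)*(v - 1), (v - 6)*(v - 5)*(v + 6)) = v - 6
(5) = gcd(z*(z - 6)*(z + 6), (z - 5)*(z - 3)) = 1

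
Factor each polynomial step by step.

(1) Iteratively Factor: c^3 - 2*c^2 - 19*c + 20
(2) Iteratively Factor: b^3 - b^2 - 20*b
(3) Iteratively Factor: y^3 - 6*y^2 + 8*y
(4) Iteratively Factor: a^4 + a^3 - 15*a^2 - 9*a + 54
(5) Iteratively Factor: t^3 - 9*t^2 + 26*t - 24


(1) = (c + 4)*(c^2 - 6*c + 5) = (c - 5)*(c + 4)*(c - 1)
(2) = (b + 4)*(b^2 - 5*b) = (b - 5)*(b + 4)*(b)
(3) = (y)*(y^2 - 6*y + 8) = y*(y - 2)*(y - 4)
(4) = (a - 2)*(a^3 + 3*a^2 - 9*a - 27) = (a - 2)*(a + 3)*(a^2 - 9) = (a - 2)*(a + 3)^2*(a - 3)
(5) = (t - 3)*(t^2 - 6*t + 8) = (t - 3)*(t - 2)*(t - 4)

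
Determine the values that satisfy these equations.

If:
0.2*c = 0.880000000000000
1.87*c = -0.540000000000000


Then:
No Solution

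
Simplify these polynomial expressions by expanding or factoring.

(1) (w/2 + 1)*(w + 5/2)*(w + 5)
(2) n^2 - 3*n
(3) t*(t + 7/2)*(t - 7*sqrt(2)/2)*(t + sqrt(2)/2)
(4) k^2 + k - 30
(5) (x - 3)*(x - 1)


(1) = w^3/2 + 19*w^2/4 + 55*w/4 + 25/2
(2) = n*(n - 3)
(3) = t^4 - 3*sqrt(2)*t^3 + 7*t^3/2 - 21*sqrt(2)*t^2/2 - 7*t^2/2 - 49*t/4
(4) = (k - 5)*(k + 6)
(5) = x^2 - 4*x + 3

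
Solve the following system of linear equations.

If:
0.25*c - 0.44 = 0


Then:
c = 1.76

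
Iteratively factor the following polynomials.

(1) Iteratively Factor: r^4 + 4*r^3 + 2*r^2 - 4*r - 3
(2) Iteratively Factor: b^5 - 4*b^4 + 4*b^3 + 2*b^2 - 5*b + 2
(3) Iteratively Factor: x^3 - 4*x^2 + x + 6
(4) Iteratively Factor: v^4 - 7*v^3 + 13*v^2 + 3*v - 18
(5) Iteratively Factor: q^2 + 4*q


(1) = (r + 1)*(r^3 + 3*r^2 - r - 3) = (r + 1)^2*(r^2 + 2*r - 3) = (r + 1)^2*(r + 3)*(r - 1)
(2) = (b - 2)*(b^4 - 2*b^3 + 2*b - 1) = (b - 2)*(b - 1)*(b^3 - b^2 - b + 1) = (b - 2)*(b - 1)^2*(b^2 - 1) = (b - 2)*(b - 1)^2*(b + 1)*(b - 1)
(3) = (x - 2)*(x^2 - 2*x - 3) = (x - 3)*(x - 2)*(x + 1)
(4) = (v - 3)*(v^3 - 4*v^2 + v + 6) = (v - 3)*(v - 2)*(v^2 - 2*v - 3) = (v - 3)^2*(v - 2)*(v + 1)
(5) = (q + 4)*(q)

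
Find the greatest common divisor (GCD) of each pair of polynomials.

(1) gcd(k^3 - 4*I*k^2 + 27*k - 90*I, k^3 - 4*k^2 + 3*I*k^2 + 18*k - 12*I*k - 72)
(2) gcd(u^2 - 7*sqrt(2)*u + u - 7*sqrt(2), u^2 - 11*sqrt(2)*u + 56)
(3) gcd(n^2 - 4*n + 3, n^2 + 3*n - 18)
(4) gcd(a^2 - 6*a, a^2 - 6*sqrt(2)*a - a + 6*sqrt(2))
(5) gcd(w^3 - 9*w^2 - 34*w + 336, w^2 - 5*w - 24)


(1) = gcd((k - 6*I)*(k - 3*I)*(k + 5*I), (k - 4)*(k - 3*I)*(k + 6*I)) = k - 3*I
(2) = u - 7*sqrt(2)
(3) = gcd((n - 3)*(n - 1), (n - 3)*(n + 6)) = n - 3
(4) = 1
(5) = w - 8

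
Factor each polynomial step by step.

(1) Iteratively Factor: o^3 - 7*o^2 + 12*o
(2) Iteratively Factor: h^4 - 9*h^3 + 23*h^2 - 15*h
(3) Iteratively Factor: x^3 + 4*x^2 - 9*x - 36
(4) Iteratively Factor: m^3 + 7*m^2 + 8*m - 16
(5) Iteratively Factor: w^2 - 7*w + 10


(1) = (o - 3)*(o^2 - 4*o) = o*(o - 3)*(o - 4)
(2) = (h - 5)*(h^3 - 4*h^2 + 3*h) = (h - 5)*(h - 1)*(h^2 - 3*h) = h*(h - 5)*(h - 1)*(h - 3)
(3) = (x + 3)*(x^2 + x - 12) = (x + 3)*(x + 4)*(x - 3)
(4) = (m + 4)*(m^2 + 3*m - 4) = (m + 4)^2*(m - 1)
(5) = (w - 5)*(w - 2)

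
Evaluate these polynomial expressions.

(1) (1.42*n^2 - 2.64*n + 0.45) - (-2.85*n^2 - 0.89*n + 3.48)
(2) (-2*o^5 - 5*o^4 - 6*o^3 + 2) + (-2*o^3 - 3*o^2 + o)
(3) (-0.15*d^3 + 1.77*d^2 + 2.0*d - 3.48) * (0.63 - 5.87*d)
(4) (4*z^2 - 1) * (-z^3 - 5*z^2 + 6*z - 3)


(1) = 4.27*n^2 - 1.75*n - 3.03
(2) = -2*o^5 - 5*o^4 - 8*o^3 - 3*o^2 + o + 2
(3) = 0.8805*d^4 - 10.4844*d^3 - 10.6249*d^2 + 21.6876*d - 2.1924
(4) = -4*z^5 - 20*z^4 + 25*z^3 - 7*z^2 - 6*z + 3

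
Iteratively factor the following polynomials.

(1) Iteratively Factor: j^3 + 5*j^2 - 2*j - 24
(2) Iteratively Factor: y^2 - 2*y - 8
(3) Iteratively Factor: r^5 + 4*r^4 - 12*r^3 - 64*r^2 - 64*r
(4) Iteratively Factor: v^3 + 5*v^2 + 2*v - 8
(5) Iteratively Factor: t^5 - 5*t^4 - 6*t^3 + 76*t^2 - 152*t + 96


(1) = (j + 3)*(j^2 + 2*j - 8) = (j - 2)*(j + 3)*(j + 4)
(2) = (y + 2)*(y - 4)
(3) = (r + 2)*(r^4 + 2*r^3 - 16*r^2 - 32*r) = (r + 2)^2*(r^3 - 16*r) = (r - 4)*(r + 2)^2*(r^2 + 4*r) = r*(r - 4)*(r + 2)^2*(r + 4)
(4) = (v - 1)*(v^2 + 6*v + 8) = (v - 1)*(v + 2)*(v + 4)
(5) = (t - 2)*(t^4 - 3*t^3 - 12*t^2 + 52*t - 48) = (t - 2)*(t + 4)*(t^3 - 7*t^2 + 16*t - 12) = (t - 2)^2*(t + 4)*(t^2 - 5*t + 6) = (t - 3)*(t - 2)^2*(t + 4)*(t - 2)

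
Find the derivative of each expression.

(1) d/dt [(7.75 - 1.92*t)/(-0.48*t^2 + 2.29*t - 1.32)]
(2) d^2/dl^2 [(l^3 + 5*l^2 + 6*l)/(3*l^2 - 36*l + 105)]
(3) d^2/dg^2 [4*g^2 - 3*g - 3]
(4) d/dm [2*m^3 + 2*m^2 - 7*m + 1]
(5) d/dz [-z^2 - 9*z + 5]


(1) = (-0.9216*t^2 + 7.44*t - 15.2131)/(0.2304*t^4 - 2.1984*t^3 + 6.5113*t^2 - 6.0456*t + 1.7424)
(2) = 70*(5*l^3 - 51*l^2 + 87*l + 247)/(3*(l^6 - 36*l^5 + 537*l^4 - 4248*l^3 + 18795*l^2 - 44100*l + 42875))
(3) = 8
(4) = 6*m^2 + 4*m - 7
(5) = -2*z - 9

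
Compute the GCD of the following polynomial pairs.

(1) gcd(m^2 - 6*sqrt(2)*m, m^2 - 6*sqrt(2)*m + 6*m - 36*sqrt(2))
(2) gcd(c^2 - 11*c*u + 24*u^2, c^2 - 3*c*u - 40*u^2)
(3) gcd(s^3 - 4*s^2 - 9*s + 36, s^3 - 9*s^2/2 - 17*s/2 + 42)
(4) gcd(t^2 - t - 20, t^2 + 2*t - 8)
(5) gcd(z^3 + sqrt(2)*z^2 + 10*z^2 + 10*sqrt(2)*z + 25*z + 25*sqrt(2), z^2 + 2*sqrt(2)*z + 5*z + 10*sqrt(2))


(1) = gcd(m*(m - 6*sqrt(2)), (m + 6)*(m - 6*sqrt(2))) = m - 6*sqrt(2)
(2) = gcd((c - 8*u)*(c - 3*u), (c - 8*u)*(c + 5*u)) = -c + 8*u
(3) = gcd((s - 4)*(s - 3)*(s + 3), (s - 4)*(s - 7/2)*(s + 3)) = s^2 - s - 12
(4) = gcd((t - 5)*(t + 4), (t - 2)*(t + 4)) = t + 4
(5) = z + 5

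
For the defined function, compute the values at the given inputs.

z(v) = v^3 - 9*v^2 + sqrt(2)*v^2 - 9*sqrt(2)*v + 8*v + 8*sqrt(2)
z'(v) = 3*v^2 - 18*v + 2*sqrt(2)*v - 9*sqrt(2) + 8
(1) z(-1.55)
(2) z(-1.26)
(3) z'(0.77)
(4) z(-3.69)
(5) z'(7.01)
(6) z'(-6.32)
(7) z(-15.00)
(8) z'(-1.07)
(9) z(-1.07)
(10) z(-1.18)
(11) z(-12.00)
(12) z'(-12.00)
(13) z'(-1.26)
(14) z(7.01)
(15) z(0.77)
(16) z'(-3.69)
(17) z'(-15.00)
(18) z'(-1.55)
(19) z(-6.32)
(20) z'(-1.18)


(1) = -3.31
(2) = 3.23
(3) = -14.63
(4) = -124.77
(5) = 36.34
(6) = 210.98
(7) = -4999.57
(8) = 14.94
(9) = 6.46
(10) = 4.69
(11) = -2752.30
(12) = 609.33
(13) = 19.15
(14) = -50.12
(15) = 3.63
(16) = 92.10
(17) = 897.85
(18) = 26.00
(19) = -514.24
(20) = 17.35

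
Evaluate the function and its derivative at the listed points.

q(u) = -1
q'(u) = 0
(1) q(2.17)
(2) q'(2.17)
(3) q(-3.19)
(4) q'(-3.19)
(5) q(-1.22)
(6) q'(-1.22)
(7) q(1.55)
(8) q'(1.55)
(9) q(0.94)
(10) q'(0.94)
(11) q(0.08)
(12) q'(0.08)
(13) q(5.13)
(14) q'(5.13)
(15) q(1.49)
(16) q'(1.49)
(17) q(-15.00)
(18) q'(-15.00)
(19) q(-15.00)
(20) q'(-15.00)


(1) = -1.00
(2) = 0.00
(3) = -1.00
(4) = 0.00
(5) = -1.00
(6) = 0.00
(7) = -1.00
(8) = 0.00
(9) = -1.00
(10) = 0.00
(11) = -1.00
(12) = 0.00
(13) = -1.00
(14) = 0.00
(15) = -1.00
(16) = 0.00
(17) = -1.00
(18) = 0.00
(19) = -1.00
(20) = 0.00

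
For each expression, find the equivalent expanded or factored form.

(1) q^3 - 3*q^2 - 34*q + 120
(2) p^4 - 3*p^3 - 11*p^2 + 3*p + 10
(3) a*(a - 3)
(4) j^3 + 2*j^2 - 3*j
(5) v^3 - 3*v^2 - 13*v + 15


(1) = (q - 5)*(q - 4)*(q + 6)
(2) = (p - 5)*(p - 1)*(p + 1)*(p + 2)
(3) = a^2 - 3*a
(4) = j*(j - 1)*(j + 3)
(5) = (v - 5)*(v - 1)*(v + 3)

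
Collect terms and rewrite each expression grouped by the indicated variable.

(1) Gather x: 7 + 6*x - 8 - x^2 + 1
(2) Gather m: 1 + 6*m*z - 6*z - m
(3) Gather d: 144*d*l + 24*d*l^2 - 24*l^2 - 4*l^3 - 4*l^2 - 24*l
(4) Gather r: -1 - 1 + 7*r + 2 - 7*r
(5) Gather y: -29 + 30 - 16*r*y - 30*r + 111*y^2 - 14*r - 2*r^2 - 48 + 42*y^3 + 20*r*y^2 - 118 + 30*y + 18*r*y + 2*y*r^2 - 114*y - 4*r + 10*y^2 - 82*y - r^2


(1) = -x^2 + 6*x
(2) = m*(6*z - 1) - 6*z + 1
(3) = d*(24*l^2 + 144*l) - 4*l^3 - 28*l^2 - 24*l
(4) = 0
(5) = -3*r^2 - 48*r + 42*y^3 + y^2*(20*r + 121) + y*(2*r^2 + 2*r - 166) - 165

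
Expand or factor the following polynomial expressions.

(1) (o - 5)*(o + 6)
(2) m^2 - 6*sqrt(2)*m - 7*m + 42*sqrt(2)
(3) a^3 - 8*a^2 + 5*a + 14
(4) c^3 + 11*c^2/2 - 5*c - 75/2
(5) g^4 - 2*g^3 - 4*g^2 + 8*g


(1) = o^2 + o - 30
(2) = (m - 7)*(m - 6*sqrt(2))
(3) = (a - 7)*(a - 2)*(a + 1)
(4) = (c - 5/2)*(c + 3)*(c + 5)
(5) = g*(g - 2)^2*(g + 2)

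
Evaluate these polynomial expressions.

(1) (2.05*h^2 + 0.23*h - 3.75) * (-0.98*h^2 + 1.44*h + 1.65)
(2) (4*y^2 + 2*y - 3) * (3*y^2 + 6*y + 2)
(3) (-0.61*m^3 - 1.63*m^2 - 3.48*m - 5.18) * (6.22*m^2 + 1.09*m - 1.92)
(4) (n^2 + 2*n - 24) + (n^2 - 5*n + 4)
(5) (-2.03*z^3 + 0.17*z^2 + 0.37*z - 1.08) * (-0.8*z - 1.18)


(1) = -2.009*h^4 + 2.7266*h^3 + 7.3887*h^2 - 5.0205*h - 6.1875
(2) = 12*y^4 + 30*y^3 + 11*y^2 - 14*y - 6
(3) = -3.7942*m^5 - 10.8035*m^4 - 22.2511*m^3 - 32.8832*m^2 + 1.0354*m + 9.9456
(4) = 2*n^2 - 3*n - 20
(5) = 1.624*z^4 + 2.2594*z^3 - 0.4966*z^2 + 0.4274*z + 1.2744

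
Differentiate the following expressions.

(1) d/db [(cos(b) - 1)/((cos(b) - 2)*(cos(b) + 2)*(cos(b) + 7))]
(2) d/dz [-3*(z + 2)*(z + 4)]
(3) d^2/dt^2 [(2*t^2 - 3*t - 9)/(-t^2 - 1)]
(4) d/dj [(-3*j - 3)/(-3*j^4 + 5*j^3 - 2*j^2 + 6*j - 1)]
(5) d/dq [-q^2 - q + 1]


(1) = 2*(cos(b)^3 + 2*cos(b)^2 - 7*cos(b) + 16)*sin(b)/((cos(b) - 2)^2*(cos(b) + 2)^2*(cos(b) + 7)^2)
(2) = -6*z - 18
(3) = 2*(3*t^3 + 33*t^2 - 9*t - 11)/(t^6 + 3*t^4 + 3*t^2 + 1)
(4) = 3*(-9*j^4 - 2*j^3 + 13*j^2 - 4*j + 7)/(9*j^8 - 30*j^7 + 37*j^6 - 56*j^5 + 70*j^4 - 34*j^3 + 40*j^2 - 12*j + 1)
(5) = -2*q - 1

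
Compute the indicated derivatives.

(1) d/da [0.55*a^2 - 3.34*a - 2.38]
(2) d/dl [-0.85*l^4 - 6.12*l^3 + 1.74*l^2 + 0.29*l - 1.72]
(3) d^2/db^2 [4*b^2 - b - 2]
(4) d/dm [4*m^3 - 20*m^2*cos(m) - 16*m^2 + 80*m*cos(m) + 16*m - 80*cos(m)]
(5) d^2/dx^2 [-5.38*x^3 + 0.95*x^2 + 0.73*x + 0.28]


(1) = 1.1*a - 3.34
(2) = -3.4*l^3 - 18.36*l^2 + 3.48*l + 0.29
(3) = 8
(4) = 20*m^2*sin(m) + 12*m^2 - 40*m*sin(m) - 40*sqrt(2)*m*sin(m + pi/4) - 32*m + 80*sqrt(2)*sin(m + pi/4) + 16
(5) = 1.9 - 32.28*x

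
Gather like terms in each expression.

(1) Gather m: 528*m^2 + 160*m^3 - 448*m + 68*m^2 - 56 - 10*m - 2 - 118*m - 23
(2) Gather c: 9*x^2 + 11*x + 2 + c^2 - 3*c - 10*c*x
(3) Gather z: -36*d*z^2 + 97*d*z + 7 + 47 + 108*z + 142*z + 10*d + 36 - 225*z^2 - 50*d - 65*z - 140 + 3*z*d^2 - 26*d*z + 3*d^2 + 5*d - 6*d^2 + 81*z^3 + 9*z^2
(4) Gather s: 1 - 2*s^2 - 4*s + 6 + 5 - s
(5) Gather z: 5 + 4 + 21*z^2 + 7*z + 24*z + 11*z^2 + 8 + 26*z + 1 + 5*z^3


(1) = 160*m^3 + 596*m^2 - 576*m - 81
(2) = c^2 + c*(-10*x - 3) + 9*x^2 + 11*x + 2
(3) = -3*d^2 - 35*d + 81*z^3 + z^2*(-36*d - 216) + z*(3*d^2 + 71*d + 185) - 50
(4) = -2*s^2 - 5*s + 12
(5) = 5*z^3 + 32*z^2 + 57*z + 18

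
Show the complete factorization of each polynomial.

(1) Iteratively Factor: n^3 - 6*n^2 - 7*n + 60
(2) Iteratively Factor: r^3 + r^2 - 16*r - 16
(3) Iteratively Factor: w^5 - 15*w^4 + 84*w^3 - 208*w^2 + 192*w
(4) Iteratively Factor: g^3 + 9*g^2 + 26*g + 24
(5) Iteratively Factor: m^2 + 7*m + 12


(1) = (n + 3)*(n^2 - 9*n + 20) = (n - 4)*(n + 3)*(n - 5)
(2) = (r - 4)*(r^2 + 5*r + 4) = (r - 4)*(r + 1)*(r + 4)
(3) = (w - 4)*(w^4 - 11*w^3 + 40*w^2 - 48*w) = (w - 4)^2*(w^3 - 7*w^2 + 12*w) = (w - 4)^3*(w^2 - 3*w) = w*(w - 4)^3*(w - 3)
(4) = (g + 2)*(g^2 + 7*g + 12) = (g + 2)*(g + 4)*(g + 3)
(5) = (m + 4)*(m + 3)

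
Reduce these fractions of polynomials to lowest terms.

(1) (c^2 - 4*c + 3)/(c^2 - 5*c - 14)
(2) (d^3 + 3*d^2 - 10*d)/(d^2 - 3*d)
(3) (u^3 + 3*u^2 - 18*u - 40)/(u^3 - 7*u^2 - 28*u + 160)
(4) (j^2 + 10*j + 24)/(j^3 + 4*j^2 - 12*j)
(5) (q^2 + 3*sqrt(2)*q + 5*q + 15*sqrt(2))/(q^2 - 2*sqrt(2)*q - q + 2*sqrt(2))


(1) = (c^2 - 4*c + 3)/(c^2 - 5*c - 14)
(2) = (d^2 + 3*d - 10)/(d - 3)
(3) = (u + 2)/(u - 8)
(4) = (j + 4)/(j^2 - 2*j)
(5) = (q^2 + q*(3*sqrt(2) + 5) + 15*sqrt(2))/(q^2 + q*(-2*sqrt(2) - 1) + 2*sqrt(2))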